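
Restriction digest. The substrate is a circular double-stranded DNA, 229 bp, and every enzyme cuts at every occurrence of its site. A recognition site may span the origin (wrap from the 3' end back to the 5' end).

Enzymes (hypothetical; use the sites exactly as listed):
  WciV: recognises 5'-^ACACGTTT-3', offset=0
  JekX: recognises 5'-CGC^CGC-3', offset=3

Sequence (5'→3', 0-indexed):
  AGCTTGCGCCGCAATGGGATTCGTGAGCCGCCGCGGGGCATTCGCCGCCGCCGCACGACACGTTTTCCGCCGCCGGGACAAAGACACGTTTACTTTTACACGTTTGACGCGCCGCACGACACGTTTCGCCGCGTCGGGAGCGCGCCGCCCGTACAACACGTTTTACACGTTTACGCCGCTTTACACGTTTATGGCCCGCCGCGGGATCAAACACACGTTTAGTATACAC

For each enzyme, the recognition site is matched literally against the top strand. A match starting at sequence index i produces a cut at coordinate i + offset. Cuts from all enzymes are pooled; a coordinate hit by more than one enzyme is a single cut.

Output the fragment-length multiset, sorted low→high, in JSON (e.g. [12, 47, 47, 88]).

Scan for sites:
  WciV ACACGTTT/0: at [57, 83, 97, 118, 155, 164, 182, 212] ⇒ [57, 83, 97, 118, 155, 164, 182, 212]
  JekX CGCCGC/3: at [6, 28, 42, 45, 48, 67, 109, 126, 142, 173, 196] ⇒ [9, 31, 45, 48, 51, 70, 112, 129, 145, 176, 199]

All cut coordinates (distinct, sorted): [9, 31, 45, 48, 51, 57, 70, 83, 97, 112, 118, 129, 145, 155, 164, 176, 182, 199, 212]

Fragment lengths:
  9→31: 22 bp
  31→45: 14 bp
  45→48: 3 bp
  48→51: 3 bp
  51→57: 6 bp
  57→70: 13 bp
  70→83: 13 bp
  83→97: 14 bp
  97→112: 15 bp
  112→118: 6 bp
  118→129: 11 bp
  129→145: 16 bp
  145→155: 10 bp
  155→164: 9 bp
  164→176: 12 bp
  176→182: 6 bp
  182→199: 17 bp
  199→212: 13 bp
  212→9 (wrap): 229-212+9 = 26 bp

[3,3,6,6,6,9,10,11,12,13,13,13,14,14,15,16,17,22,26]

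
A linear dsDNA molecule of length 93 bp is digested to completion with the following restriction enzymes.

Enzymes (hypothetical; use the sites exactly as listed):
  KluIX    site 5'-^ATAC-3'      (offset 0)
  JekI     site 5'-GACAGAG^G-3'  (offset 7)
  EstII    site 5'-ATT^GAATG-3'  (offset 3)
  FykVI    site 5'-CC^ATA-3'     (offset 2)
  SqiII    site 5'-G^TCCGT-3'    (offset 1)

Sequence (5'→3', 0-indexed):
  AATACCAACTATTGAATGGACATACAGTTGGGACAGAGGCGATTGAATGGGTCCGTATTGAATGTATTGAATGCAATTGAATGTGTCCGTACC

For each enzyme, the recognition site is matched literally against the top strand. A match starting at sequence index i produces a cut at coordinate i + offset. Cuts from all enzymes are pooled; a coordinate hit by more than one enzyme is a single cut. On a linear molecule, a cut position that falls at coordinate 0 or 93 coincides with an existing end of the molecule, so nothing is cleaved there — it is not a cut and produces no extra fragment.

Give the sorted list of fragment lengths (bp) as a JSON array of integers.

Site scan:
  KluIX (ATAC, off=0): starts [1, 21] → cuts [1, 21]
  JekI (GACAGAGG, off=7): starts [31] → cuts [38]
  EstII (ATTGAATG, off=3): starts [10, 41, 56, 65, 75] → cuts [13, 44, 59, 68, 78]
  FykVI (CCATA, off=2): no sites
  SqiII (GTCCGT, off=1): starts [50, 84] → cuts [51, 85]

All cut coordinates (distinct, sorted): [1, 13, 21, 38, 44, 51, 59, 68, 78, 85]

Fragment lengths:
  [0,1): 1 bp
  [1,13): 12 bp
  [13,21): 8 bp
  [21,38): 17 bp
  [38,44): 6 bp
  [44,51): 7 bp
  [51,59): 8 bp
  [59,68): 9 bp
  [68,78): 10 bp
  [78,85): 7 bp
  [85,93): 8 bp

[1,6,7,7,8,8,8,9,10,12,17]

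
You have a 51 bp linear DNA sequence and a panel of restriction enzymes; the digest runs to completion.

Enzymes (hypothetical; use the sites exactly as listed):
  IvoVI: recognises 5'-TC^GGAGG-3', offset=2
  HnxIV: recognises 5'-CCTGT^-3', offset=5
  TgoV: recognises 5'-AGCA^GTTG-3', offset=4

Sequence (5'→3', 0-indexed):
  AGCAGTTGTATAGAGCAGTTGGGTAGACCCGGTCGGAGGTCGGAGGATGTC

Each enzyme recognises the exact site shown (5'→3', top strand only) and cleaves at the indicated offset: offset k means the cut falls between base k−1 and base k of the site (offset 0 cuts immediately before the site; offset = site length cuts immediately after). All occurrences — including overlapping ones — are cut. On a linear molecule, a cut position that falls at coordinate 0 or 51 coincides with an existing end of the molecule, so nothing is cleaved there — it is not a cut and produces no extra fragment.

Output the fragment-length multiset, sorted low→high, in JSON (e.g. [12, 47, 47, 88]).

Site scan:
  IvoVI TCGGAGG/2: at [32, 39] ⇒ [34, 41]
  HnxIV (CCTGT, off=5): no sites
  TgoV AGCAGTTG/4: at [0, 13] ⇒ [4, 17]

All cut coordinates (distinct, sorted): [4, 17, 34, 41]

Fragments:
  [0,4): 4 bp
  [4,17): 13 bp
  [17,34): 17 bp
  [34,41): 7 bp
  [41,51): 10 bp

[4,7,10,13,17]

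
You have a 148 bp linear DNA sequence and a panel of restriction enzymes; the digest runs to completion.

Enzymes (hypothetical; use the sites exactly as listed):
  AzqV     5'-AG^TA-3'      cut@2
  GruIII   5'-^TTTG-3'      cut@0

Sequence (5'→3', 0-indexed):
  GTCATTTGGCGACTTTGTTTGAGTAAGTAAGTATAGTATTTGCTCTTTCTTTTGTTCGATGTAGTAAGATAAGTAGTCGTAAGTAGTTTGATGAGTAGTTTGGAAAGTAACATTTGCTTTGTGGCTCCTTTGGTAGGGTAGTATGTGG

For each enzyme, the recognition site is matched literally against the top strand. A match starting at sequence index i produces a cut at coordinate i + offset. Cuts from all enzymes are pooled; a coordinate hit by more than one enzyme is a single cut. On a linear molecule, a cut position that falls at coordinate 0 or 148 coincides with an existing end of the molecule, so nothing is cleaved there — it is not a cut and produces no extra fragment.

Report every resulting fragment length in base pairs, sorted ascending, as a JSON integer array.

Site scan:
  AzqV AGTA/2: at [21, 25, 29, 34, 62, 71, 81, 93, 105, 139] ⇒ [23, 27, 31, 36, 64, 73, 83, 95, 107, 141]
  GruIII TTTG/0: at [4, 13, 17, 38, 50, 86, 98, 112, 117, 128] ⇒ [4, 13, 17, 38, 50, 86, 98, 112, 117, 128]

All cut coordinates (distinct, sorted): [4, 13, 17, 23, 27, 31, 36, 38, 50, 64, 73, 83, 86, 95, 98, 107, 112, 117, 128, 141]

Fragments:
  [0,4): 4 bp
  [4,13): 9 bp
  [13,17): 4 bp
  [17,23): 6 bp
  [23,27): 4 bp
  [27,31): 4 bp
  [31,36): 5 bp
  [36,38): 2 bp
  [38,50): 12 bp
  [50,64): 14 bp
  [64,73): 9 bp
  [73,83): 10 bp
  [83,86): 3 bp
  [86,95): 9 bp
  [95,98): 3 bp
  [98,107): 9 bp
  [107,112): 5 bp
  [112,117): 5 bp
  [117,128): 11 bp
  [128,141): 13 bp
  [141,148): 7 bp

[2,3,3,4,4,4,4,5,5,5,6,7,9,9,9,9,10,11,12,13,14]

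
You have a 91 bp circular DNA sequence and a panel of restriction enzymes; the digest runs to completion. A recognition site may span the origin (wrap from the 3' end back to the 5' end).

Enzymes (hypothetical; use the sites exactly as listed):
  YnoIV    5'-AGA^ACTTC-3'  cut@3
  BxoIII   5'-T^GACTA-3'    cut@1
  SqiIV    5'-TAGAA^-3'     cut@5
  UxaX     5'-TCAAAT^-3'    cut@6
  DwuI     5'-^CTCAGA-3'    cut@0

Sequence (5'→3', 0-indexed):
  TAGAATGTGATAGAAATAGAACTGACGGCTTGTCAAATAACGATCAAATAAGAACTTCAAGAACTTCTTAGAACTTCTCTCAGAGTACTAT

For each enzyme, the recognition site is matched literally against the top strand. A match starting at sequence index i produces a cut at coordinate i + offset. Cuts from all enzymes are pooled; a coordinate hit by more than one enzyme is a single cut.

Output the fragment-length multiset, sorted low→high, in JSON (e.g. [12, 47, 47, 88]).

[1,4,5,6,9,10,10,11,17,18]

Scan for sites:
  YnoIV AGAACTTC/3: at [50, 59, 69] ⇒ [53, 62, 72]
  BxoIII (TGACTA, off=1): no sites
  SqiIV TAGAA/5: at [0, 10, 16, 68] ⇒ [5, 15, 21, 73]
  UxaX TCAAAT/6: at [32, 43] ⇒ [38, 49]
  DwuI CTCAGA/0: at [78] ⇒ [78]

Pooled cuts: [5, 15, 21, 38, 49, 53, 62, 72, 73, 78]

Fragments:
  5→15: 10 bp
  15→21: 6 bp
  21→38: 17 bp
  38→49: 11 bp
  49→53: 4 bp
  53→62: 9 bp
  62→72: 10 bp
  72→73: 1 bp
  73→78: 5 bp
  78→5 (wrap): 91-78+5 = 18 bp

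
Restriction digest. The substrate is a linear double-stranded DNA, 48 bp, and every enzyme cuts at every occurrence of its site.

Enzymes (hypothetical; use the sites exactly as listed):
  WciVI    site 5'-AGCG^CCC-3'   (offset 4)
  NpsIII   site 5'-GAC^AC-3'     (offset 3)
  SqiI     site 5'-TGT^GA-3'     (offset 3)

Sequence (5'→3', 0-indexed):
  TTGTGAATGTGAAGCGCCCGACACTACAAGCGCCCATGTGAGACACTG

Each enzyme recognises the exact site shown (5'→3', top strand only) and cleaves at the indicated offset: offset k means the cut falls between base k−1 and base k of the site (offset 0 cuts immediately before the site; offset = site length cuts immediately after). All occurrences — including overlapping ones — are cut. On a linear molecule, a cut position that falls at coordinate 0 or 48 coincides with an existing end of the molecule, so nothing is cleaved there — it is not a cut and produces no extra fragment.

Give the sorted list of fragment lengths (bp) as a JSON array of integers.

Scan for sites:
  WciVI AGCGCCC/4: at [12, 28] ⇒ [16, 32]
  NpsIII GACAC/3: at [19, 41] ⇒ [22, 44]
  SqiI TGTGA/3: at [1, 7, 36] ⇒ [4, 10, 39]

Pooled cuts: [4, 10, 16, 22, 32, 39, 44]

Fragments:
  [0,4): 4 bp
  [4,10): 6 bp
  [10,16): 6 bp
  [16,22): 6 bp
  [22,32): 10 bp
  [32,39): 7 bp
  [39,44): 5 bp
  [44,48): 4 bp

[4,4,5,6,6,6,7,10]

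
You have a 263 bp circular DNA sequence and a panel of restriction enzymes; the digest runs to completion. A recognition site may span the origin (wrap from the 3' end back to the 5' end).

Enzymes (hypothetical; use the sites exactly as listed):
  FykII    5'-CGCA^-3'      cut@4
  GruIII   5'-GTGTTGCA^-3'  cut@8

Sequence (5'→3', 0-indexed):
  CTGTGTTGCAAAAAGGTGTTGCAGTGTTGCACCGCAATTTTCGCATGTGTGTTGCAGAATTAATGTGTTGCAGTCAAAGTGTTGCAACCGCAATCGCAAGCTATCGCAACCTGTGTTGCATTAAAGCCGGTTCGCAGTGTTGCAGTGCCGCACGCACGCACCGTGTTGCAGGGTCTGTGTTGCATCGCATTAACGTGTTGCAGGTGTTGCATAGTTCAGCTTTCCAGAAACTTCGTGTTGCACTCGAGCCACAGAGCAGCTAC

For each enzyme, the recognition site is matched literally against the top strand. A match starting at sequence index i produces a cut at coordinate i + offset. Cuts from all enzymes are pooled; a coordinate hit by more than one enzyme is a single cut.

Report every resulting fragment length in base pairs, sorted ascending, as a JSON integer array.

Scan for sites:
  FykII CGCA/4: at [32, 41, 88, 94, 104, 132, 148, 152, 156, 185] ⇒ [36, 45, 92, 98, 108, 136, 152, 156, 160, 189]
  GruIII GTGTTGCA/8: at [2, 15, 23, 48, 64, 78, 112, 136, 162, 176, 194, 203, 234] ⇒ [10, 23, 31, 56, 72, 86, 120, 144, 170, 184, 202, 211, 242]

Pooled cuts: [10, 23, 31, 36, 45, 56, 72, 86, 92, 98, 108, 120, 136, 144, 152, 156, 160, 170, 184, 189, 202, 211, 242]

Fragments:
  10→23: 13 bp
  23→31: 8 bp
  31→36: 5 bp
  36→45: 9 bp
  45→56: 11 bp
  56→72: 16 bp
  72→86: 14 bp
  86→92: 6 bp
  92→98: 6 bp
  98→108: 10 bp
  108→120: 12 bp
  120→136: 16 bp
  136→144: 8 bp
  144→152: 8 bp
  152→156: 4 bp
  156→160: 4 bp
  160→170: 10 bp
  170→184: 14 bp
  184→189: 5 bp
  189→202: 13 bp
  202→211: 9 bp
  211→242: 31 bp
  242→10 (wrap): 263-242+10 = 31 bp

[4,4,5,5,6,6,8,8,8,9,9,10,10,11,12,13,13,14,14,16,16,31,31]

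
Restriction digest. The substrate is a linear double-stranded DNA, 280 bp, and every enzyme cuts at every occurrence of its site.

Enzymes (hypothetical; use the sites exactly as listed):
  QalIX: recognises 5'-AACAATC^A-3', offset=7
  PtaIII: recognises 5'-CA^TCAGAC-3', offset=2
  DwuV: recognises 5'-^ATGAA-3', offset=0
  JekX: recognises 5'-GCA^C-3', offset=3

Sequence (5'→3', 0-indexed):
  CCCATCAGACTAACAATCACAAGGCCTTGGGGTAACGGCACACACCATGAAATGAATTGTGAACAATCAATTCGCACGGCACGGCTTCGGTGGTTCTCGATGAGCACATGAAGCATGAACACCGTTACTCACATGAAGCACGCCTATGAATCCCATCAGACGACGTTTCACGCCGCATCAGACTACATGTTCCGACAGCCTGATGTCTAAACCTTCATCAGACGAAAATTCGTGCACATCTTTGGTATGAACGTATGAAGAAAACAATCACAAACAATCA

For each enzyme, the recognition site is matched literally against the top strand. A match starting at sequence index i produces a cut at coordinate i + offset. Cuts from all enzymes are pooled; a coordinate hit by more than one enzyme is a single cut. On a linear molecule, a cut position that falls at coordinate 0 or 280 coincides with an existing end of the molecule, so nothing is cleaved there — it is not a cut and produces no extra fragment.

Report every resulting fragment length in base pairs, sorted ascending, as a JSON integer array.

Per-enzyme occurrences:
  QalIX (AACAATCA, off=7): starts [11, 61, 262, 272] → cuts [18, 68, 269, 279]
  PtaIII (CATCAGAC, off=2): starts [2, 153, 175, 215] → cuts [4, 155, 177, 217]
  DwuV (ATGAA, off=0): starts [46, 51, 107, 114, 132, 145, 246, 254] → cuts [46, 51, 107, 114, 132, 145, 246, 254]
  JekX (GCAC, off=3): starts [37, 73, 78, 103, 137, 233] → cuts [40, 76, 81, 106, 140, 236]

Pooled cuts: [4, 18, 40, 46, 51, 68, 76, 81, 106, 107, 114, 132, 140, 145, 155, 177, 217, 236, 246, 254, 269, 279]

Fragments:
  [0,4): 4 bp
  [4,18): 14 bp
  [18,40): 22 bp
  [40,46): 6 bp
  [46,51): 5 bp
  [51,68): 17 bp
  [68,76): 8 bp
  [76,81): 5 bp
  [81,106): 25 bp
  [106,107): 1 bp
  [107,114): 7 bp
  [114,132): 18 bp
  [132,140): 8 bp
  [140,145): 5 bp
  [145,155): 10 bp
  [155,177): 22 bp
  [177,217): 40 bp
  [217,236): 19 bp
  [236,246): 10 bp
  [246,254): 8 bp
  [254,269): 15 bp
  [269,279): 10 bp
  [279,280): 1 bp

[1,1,4,5,5,5,6,7,8,8,8,10,10,10,14,15,17,18,19,22,22,25,40]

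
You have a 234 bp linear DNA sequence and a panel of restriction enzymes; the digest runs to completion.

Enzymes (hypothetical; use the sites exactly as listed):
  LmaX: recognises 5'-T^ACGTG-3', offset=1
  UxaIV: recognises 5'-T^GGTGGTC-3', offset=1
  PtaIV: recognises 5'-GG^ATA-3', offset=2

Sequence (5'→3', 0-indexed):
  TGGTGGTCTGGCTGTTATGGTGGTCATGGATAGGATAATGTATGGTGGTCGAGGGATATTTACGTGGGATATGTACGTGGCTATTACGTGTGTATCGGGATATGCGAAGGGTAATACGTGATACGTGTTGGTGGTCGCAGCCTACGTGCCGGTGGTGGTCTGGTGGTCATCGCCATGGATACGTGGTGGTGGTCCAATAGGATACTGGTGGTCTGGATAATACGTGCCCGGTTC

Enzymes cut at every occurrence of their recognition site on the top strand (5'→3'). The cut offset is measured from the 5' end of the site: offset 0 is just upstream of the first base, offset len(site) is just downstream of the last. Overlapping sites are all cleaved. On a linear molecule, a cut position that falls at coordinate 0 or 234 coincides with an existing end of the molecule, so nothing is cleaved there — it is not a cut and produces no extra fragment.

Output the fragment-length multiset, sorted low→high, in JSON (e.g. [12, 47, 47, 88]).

[1,2,5,5,5,6,6,7,7,7,7,8,9,10,10,11,11,12,13,14,14,14,16,17,17]

Per-enzyme occurrences:
  LmaX (TACGTG, off=1): starts [60, 73, 84, 114, 121, 142, 179, 220] → cuts [61, 74, 85, 115, 122, 143, 180, 221]
  UxaIV (TGGTGGTC, off=1): starts [0, 17, 42, 128, 152, 160, 186, 205] → cuts [1, 18, 43, 129, 153, 161, 187, 206]
  PtaIV (GGATA, off=2): starts [27, 32, 53, 66, 97, 176, 199, 214] → cuts [29, 34, 55, 68, 99, 178, 201, 216]

All cut coordinates (distinct, sorted): [1, 18, 29, 34, 43, 55, 61, 68, 74, 85, 99, 115, 122, 129, 143, 153, 161, 178, 180, 187, 201, 206, 216, 221]

Fragments:
  [0,1): 1 bp
  [1,18): 17 bp
  [18,29): 11 bp
  [29,34): 5 bp
  [34,43): 9 bp
  [43,55): 12 bp
  [55,61): 6 bp
  [61,68): 7 bp
  [68,74): 6 bp
  [74,85): 11 bp
  [85,99): 14 bp
  [99,115): 16 bp
  [115,122): 7 bp
  [122,129): 7 bp
  [129,143): 14 bp
  [143,153): 10 bp
  [153,161): 8 bp
  [161,178): 17 bp
  [178,180): 2 bp
  [180,187): 7 bp
  [187,201): 14 bp
  [201,206): 5 bp
  [206,216): 10 bp
  [216,221): 5 bp
  [221,234): 13 bp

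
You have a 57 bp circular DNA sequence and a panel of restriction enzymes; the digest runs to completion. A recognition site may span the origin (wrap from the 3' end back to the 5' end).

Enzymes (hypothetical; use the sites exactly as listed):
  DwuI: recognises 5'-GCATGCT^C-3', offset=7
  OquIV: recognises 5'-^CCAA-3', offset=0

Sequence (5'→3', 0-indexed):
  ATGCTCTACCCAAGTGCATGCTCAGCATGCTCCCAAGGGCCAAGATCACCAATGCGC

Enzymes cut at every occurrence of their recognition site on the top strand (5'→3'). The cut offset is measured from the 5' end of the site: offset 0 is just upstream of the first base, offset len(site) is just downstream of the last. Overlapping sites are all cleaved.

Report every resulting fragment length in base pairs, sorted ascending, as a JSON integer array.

Per-enzyme occurrences:
  DwuI (GCATGCTC, off=7): starts [15, 24, 55] → cuts [5, 22, 31]
  OquIV (CCAA, off=0): starts [9, 32, 39, 48] → cuts [9, 32, 39, 48]

All cut coordinates (distinct, sorted): [5, 9, 22, 31, 32, 39, 48]

Fragments:
  5→9: 4 bp
  9→22: 13 bp
  22→31: 9 bp
  31→32: 1 bp
  32→39: 7 bp
  39→48: 9 bp
  48→5 (wrap): 57-48+5 = 14 bp

[1,4,7,9,9,13,14]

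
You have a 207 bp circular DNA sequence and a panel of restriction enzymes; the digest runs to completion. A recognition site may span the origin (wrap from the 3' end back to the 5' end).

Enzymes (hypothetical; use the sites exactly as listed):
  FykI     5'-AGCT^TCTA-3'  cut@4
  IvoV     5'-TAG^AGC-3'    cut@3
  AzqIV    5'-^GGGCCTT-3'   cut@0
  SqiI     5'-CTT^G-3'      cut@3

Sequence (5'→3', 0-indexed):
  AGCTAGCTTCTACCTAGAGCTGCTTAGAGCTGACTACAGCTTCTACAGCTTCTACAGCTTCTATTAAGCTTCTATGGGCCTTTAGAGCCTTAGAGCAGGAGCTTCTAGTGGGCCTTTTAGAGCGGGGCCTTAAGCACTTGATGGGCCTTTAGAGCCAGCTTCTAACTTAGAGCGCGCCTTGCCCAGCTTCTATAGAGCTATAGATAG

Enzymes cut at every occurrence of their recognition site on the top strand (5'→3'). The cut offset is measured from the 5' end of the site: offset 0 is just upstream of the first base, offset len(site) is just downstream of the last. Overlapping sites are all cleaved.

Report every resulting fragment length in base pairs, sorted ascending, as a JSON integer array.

Per-enzyme occurrences:
  FykI AGCTTCTA/4: at [4, 37, 46, 55, 66, 99, 156, 184] ⇒ [8, 41, 50, 59, 70, 103, 160, 188]
  IvoV TAGAGC/3: at [14, 24, 82, 90, 117, 149, 167, 192, 204] ⇒ [0, 17, 27, 85, 93, 120, 152, 170, 195]
  AzqIV GGGCCTT/0: at [75, 109, 124, 142] ⇒ [75, 109, 124, 142]
  SqiI CTTG/3: at [136, 177] ⇒ [139, 180]

Pooled cuts: [0, 8, 17, 27, 41, 50, 59, 70, 75, 85, 93, 103, 109, 120, 124, 139, 142, 152, 160, 170, 180, 188, 195]

Fragment lengths:
  0→8: 8 bp
  8→17: 9 bp
  17→27: 10 bp
  27→41: 14 bp
  41→50: 9 bp
  50→59: 9 bp
  59→70: 11 bp
  70→75: 5 bp
  75→85: 10 bp
  85→93: 8 bp
  93→103: 10 bp
  103→109: 6 bp
  109→120: 11 bp
  120→124: 4 bp
  124→139: 15 bp
  139→142: 3 bp
  142→152: 10 bp
  152→160: 8 bp
  160→170: 10 bp
  170→180: 10 bp
  180→188: 8 bp
  188→195: 7 bp
  195→0 (wrap): 207-195+0 = 12 bp

[3,4,5,6,7,8,8,8,8,9,9,9,10,10,10,10,10,10,11,11,12,14,15]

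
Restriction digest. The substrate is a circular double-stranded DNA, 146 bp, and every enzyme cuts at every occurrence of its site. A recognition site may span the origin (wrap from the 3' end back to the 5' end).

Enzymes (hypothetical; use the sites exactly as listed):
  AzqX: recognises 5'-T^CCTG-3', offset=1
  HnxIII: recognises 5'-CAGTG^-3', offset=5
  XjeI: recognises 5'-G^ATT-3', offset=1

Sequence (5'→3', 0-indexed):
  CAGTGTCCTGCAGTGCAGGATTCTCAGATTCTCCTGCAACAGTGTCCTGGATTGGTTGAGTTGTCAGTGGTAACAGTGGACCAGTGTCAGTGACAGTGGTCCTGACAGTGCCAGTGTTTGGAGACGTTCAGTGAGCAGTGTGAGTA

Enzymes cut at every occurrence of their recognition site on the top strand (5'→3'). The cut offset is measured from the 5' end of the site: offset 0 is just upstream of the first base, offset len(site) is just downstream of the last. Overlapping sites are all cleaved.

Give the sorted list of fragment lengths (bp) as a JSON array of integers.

Per-enzyme occurrences:
  AzqX TCCTG/1: at [5, 31, 44, 99] ⇒ [6, 32, 45, 100]
  HnxIII CAGTG/5: at [0, 10, 39, 64, 73, 81, 87, 93, 105, 111, 128, 135] ⇒ [5, 15, 44, 69, 78, 86, 92, 98, 110, 116, 133, 140]
  XjeI GATT/1: at [18, 26, 49] ⇒ [19, 27, 50]

Pooled cuts: [5, 6, 15, 19, 27, 32, 44, 45, 50, 69, 78, 86, 92, 98, 100, 110, 116, 133, 140]

Fragment lengths:
  5→6: 1 bp
  6→15: 9 bp
  15→19: 4 bp
  19→27: 8 bp
  27→32: 5 bp
  32→44: 12 bp
  44→45: 1 bp
  45→50: 5 bp
  50→69: 19 bp
  69→78: 9 bp
  78→86: 8 bp
  86→92: 6 bp
  92→98: 6 bp
  98→100: 2 bp
  100→110: 10 bp
  110→116: 6 bp
  116→133: 17 bp
  133→140: 7 bp
  140→5 (wrap): 146-140+5 = 11 bp

[1,1,2,4,5,5,6,6,6,7,8,8,9,9,10,11,12,17,19]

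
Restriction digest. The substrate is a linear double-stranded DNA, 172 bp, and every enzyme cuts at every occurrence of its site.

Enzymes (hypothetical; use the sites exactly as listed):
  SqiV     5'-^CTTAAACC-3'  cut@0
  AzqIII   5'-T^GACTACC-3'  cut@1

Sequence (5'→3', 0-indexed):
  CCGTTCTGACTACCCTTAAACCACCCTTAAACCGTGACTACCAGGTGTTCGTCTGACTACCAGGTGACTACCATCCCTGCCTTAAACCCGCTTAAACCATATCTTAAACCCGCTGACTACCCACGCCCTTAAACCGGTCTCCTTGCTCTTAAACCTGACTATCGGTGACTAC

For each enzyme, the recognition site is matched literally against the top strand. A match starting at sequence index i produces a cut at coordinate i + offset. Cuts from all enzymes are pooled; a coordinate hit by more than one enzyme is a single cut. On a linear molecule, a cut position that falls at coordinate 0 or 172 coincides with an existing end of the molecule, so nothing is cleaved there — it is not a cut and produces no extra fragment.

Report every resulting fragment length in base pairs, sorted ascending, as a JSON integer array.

[7,7,10,10,11,11,12,12,13,15,19,20,25]

Site scan:
  SqiV (CTTAAACC, off=0): starts [14, 25, 80, 90, 102, 127, 147] → cuts [14, 25, 80, 90, 102, 127, 147]
  AzqIII (TGACTACC, off=1): starts [6, 34, 53, 64, 113] → cuts [7, 35, 54, 65, 114]

Pooled cuts: [7, 14, 25, 35, 54, 65, 80, 90, 102, 114, 127, 147]

Fragment lengths:
  [0,7): 7 bp
  [7,14): 7 bp
  [14,25): 11 bp
  [25,35): 10 bp
  [35,54): 19 bp
  [54,65): 11 bp
  [65,80): 15 bp
  [80,90): 10 bp
  [90,102): 12 bp
  [102,114): 12 bp
  [114,127): 13 bp
  [127,147): 20 bp
  [147,172): 25 bp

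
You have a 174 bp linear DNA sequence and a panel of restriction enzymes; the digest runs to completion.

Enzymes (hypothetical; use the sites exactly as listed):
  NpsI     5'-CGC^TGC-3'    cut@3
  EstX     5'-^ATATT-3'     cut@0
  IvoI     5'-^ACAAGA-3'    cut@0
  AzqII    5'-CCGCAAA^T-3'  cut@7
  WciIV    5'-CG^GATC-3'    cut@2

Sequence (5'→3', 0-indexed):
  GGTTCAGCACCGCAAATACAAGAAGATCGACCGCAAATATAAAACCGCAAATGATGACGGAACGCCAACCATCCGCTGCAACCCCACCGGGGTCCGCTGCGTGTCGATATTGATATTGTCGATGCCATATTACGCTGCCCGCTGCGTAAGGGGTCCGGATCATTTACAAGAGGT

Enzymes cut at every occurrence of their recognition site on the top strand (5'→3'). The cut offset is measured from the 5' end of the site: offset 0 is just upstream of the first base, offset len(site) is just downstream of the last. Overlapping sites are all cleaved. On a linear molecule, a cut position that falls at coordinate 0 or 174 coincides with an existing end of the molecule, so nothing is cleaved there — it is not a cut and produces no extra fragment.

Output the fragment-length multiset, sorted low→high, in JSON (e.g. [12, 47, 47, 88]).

[1,6,7,8,9,9,9,14,14,15,16,20,21,25]

Per-enzyme occurrences:
  NpsI CGCTGC/3: at [73, 94, 132, 139] ⇒ [76, 97, 135, 142]
  EstX ATATT/0: at [106, 112, 126] ⇒ [106, 112, 126]
  IvoI ACAAGA/0: at [17, 165] ⇒ [17, 165]
  AzqII CCGCAAAT/7: at [9, 30, 44] ⇒ [16, 37, 51]
  WciIV CGGATC/2: at [155] ⇒ [157]

Pooled cuts: [16, 17, 37, 51, 76, 97, 106, 112, 126, 135, 142, 157, 165]

Fragment lengths:
  [0,16): 16 bp
  [16,17): 1 bp
  [17,37): 20 bp
  [37,51): 14 bp
  [51,76): 25 bp
  [76,97): 21 bp
  [97,106): 9 bp
  [106,112): 6 bp
  [112,126): 14 bp
  [126,135): 9 bp
  [135,142): 7 bp
  [142,157): 15 bp
  [157,165): 8 bp
  [165,174): 9 bp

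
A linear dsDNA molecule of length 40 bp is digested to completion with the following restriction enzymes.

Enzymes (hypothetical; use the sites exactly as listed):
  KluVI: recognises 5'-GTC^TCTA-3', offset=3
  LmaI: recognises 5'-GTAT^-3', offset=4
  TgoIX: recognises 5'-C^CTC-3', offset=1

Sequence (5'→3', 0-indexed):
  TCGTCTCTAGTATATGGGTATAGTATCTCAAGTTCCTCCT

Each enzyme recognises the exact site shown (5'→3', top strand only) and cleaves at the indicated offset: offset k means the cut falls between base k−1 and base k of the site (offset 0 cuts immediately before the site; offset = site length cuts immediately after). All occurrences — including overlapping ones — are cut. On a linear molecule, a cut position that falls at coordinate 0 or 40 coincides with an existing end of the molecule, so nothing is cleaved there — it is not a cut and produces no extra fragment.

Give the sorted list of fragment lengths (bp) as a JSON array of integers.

[5,5,5,8,8,9]

Site scan:
  KluVI GTCTCTA/3: at [2] ⇒ [5]
  LmaI GTAT/4: at [9, 17, 22] ⇒ [13, 21, 26]
  TgoIX CCTC/1: at [34] ⇒ [35]

Pooled cuts: [5, 13, 21, 26, 35]

Fragments:
  [0,5): 5 bp
  [5,13): 8 bp
  [13,21): 8 bp
  [21,26): 5 bp
  [26,35): 9 bp
  [35,40): 5 bp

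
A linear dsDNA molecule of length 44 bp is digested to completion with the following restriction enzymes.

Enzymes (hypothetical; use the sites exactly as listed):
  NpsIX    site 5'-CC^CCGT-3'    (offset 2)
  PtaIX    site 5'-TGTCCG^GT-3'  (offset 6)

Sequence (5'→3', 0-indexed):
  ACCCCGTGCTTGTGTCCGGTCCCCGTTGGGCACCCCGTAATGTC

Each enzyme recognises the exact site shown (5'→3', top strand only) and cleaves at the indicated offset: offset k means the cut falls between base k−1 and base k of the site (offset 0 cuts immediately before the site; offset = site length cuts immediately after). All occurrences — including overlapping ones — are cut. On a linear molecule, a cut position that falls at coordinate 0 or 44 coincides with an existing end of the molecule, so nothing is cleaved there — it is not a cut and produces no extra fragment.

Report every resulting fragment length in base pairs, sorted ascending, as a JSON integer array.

[3,4,10,12,15]

Per-enzyme occurrences:
  NpsIX CCCCGT/2: at [1, 20, 32] ⇒ [3, 22, 34]
  PtaIX TGTCCGGT/6: at [12] ⇒ [18]

Pooled cuts: [3, 18, 22, 34]

Fragments:
  [0,3): 3 bp
  [3,18): 15 bp
  [18,22): 4 bp
  [22,34): 12 bp
  [34,44): 10 bp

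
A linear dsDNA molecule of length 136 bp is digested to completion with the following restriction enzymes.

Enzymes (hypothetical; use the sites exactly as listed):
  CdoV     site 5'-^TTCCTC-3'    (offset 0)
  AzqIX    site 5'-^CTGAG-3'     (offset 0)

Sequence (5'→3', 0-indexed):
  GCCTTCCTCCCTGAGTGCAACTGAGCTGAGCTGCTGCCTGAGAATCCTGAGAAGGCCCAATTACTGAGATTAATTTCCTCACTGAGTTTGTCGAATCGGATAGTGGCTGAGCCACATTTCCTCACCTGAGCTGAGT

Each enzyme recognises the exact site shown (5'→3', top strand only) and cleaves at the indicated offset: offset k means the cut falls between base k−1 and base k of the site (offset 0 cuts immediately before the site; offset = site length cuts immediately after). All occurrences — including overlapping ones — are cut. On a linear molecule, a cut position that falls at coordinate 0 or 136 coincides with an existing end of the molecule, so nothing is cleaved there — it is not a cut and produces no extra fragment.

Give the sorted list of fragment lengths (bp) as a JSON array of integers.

[3,5,5,6,7,7,8,9,10,11,11,12,17,25]

Site scan:
  CdoV (TTCCTC, off=0): starts [3, 74, 117] → cuts [3, 74, 117]
  AzqIX (CTGAG, off=0): starts [10, 20, 25, 37, 46, 63, 81, 106, 125, 130] → cuts [10, 20, 25, 37, 46, 63, 81, 106, 125, 130]

Pooled cuts: [3, 10, 20, 25, 37, 46, 63, 74, 81, 106, 117, 125, 130]

Fragment lengths:
  [0,3): 3 bp
  [3,10): 7 bp
  [10,20): 10 bp
  [20,25): 5 bp
  [25,37): 12 bp
  [37,46): 9 bp
  [46,63): 17 bp
  [63,74): 11 bp
  [74,81): 7 bp
  [81,106): 25 bp
  [106,117): 11 bp
  [117,125): 8 bp
  [125,130): 5 bp
  [130,136): 6 bp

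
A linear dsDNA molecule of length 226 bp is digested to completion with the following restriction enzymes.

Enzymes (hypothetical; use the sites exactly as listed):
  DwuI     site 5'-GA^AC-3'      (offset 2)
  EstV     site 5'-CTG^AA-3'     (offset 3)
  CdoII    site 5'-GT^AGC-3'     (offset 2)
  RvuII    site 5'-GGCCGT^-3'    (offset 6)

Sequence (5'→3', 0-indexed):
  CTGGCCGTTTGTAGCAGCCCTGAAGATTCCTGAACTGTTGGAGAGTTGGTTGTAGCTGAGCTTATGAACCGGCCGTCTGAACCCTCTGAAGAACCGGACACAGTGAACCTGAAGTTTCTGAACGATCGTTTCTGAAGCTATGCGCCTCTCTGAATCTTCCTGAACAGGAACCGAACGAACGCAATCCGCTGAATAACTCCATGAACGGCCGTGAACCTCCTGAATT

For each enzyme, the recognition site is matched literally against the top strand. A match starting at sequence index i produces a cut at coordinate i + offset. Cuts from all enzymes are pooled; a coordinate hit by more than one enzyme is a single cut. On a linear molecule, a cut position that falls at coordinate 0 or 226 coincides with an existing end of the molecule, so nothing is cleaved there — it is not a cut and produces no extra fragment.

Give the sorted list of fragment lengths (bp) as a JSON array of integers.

Per-enzyme occurrences:
  DwuI GAAC/2: at [31, 65, 78, 90, 104, 119, 161, 167, 172, 176, 202, 212] ⇒ [33, 67, 80, 92, 106, 121, 163, 169, 174, 178, 204, 214]
  EstV CTGAA/3: at [19, 29, 76, 85, 108, 117, 131, 149, 159, 188, 219] ⇒ [22, 32, 79, 88, 111, 120, 134, 152, 162, 191, 222]
  CdoII GTAGC/2: at [10, 51] ⇒ [12, 53]
  RvuII GGCCGT/6: at [2, 70, 206] ⇒ [8, 76, 212]

Pooled cuts: [8, 12, 22, 32, 33, 53, 67, 76, 79, 80, 88, 92, 106, 111, 120, 121, 134, 152, 162, 163, 169, 174, 178, 191, 204, 212, 214, 222]

Fragment lengths:
  [0,8): 8 bp
  [8,12): 4 bp
  [12,22): 10 bp
  [22,32): 10 bp
  [32,33): 1 bp
  [33,53): 20 bp
  [53,67): 14 bp
  [67,76): 9 bp
  [76,79): 3 bp
  [79,80): 1 bp
  [80,88): 8 bp
  [88,92): 4 bp
  [92,106): 14 bp
  [106,111): 5 bp
  [111,120): 9 bp
  [120,121): 1 bp
  [121,134): 13 bp
  [134,152): 18 bp
  [152,162): 10 bp
  [162,163): 1 bp
  [163,169): 6 bp
  [169,174): 5 bp
  [174,178): 4 bp
  [178,191): 13 bp
  [191,204): 13 bp
  [204,212): 8 bp
  [212,214): 2 bp
  [214,222): 8 bp
  [222,226): 4 bp

[1,1,1,1,2,3,4,4,4,4,5,5,6,8,8,8,8,9,9,10,10,10,13,13,13,14,14,18,20]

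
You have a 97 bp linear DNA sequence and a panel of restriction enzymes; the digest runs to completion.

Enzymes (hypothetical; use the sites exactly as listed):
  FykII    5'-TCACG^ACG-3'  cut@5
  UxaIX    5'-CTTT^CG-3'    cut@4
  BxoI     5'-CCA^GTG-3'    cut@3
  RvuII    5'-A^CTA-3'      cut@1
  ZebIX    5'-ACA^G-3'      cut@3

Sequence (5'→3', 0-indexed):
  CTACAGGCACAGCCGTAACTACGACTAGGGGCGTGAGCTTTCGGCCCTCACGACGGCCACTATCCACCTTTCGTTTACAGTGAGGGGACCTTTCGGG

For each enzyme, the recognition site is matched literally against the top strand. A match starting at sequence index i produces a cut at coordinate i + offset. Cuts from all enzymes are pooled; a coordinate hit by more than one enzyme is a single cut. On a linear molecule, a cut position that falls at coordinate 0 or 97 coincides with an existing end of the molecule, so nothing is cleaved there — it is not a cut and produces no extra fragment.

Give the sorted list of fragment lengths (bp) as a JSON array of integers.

[4,5,6,6,7,7,8,11,12,14,17]

Per-enzyme occurrences:
  FykII TCACGACG/5: at [47] ⇒ [52]
  UxaIX CTTTCG/4: at [37, 67, 89] ⇒ [41, 71, 93]
  BxoI (CCAGTG, off=3): no sites
  RvuII ACTA/1: at [17, 23, 58] ⇒ [18, 24, 59]
  ZebIX ACAG/3: at [2, 8, 76] ⇒ [5, 11, 79]

All cut coordinates (distinct, sorted): [5, 11, 18, 24, 41, 52, 59, 71, 79, 93]

Fragments:
  [0,5): 5 bp
  [5,11): 6 bp
  [11,18): 7 bp
  [18,24): 6 bp
  [24,41): 17 bp
  [41,52): 11 bp
  [52,59): 7 bp
  [59,71): 12 bp
  [71,79): 8 bp
  [79,93): 14 bp
  [93,97): 4 bp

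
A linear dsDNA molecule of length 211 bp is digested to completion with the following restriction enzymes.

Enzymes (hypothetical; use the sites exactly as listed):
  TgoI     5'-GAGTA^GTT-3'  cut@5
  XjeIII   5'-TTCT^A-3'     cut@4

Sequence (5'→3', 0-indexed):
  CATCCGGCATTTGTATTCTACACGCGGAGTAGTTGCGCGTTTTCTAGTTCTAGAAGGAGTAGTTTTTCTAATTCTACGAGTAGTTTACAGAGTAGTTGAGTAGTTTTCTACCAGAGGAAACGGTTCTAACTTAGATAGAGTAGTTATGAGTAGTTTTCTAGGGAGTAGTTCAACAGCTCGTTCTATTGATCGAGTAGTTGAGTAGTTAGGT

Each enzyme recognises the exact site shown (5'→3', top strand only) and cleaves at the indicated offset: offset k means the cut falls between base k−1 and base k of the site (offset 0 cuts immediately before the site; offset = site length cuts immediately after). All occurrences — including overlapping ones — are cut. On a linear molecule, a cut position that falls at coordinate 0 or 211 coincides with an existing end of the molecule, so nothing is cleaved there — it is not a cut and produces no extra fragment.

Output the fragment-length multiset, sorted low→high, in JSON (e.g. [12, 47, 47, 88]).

Scan for sites:
  TgoI (GAGTAGTT, off=5): starts [26, 56, 77, 89, 97, 137, 147, 162, 191, 199] → cuts [31, 61, 82, 94, 102, 142, 152, 167, 196, 204]
  XjeIII (TTCTA, off=4): starts [15, 41, 47, 65, 71, 105, 123, 155, 180] → cuts [19, 45, 51, 69, 75, 109, 127, 159, 184]

All cut coordinates (distinct, sorted): [19, 31, 45, 51, 61, 69, 75, 82, 94, 102, 109, 127, 142, 152, 159, 167, 184, 196, 204]

Fragment lengths:
  [0,19): 19 bp
  [19,31): 12 bp
  [31,45): 14 bp
  [45,51): 6 bp
  [51,61): 10 bp
  [61,69): 8 bp
  [69,75): 6 bp
  [75,82): 7 bp
  [82,94): 12 bp
  [94,102): 8 bp
  [102,109): 7 bp
  [109,127): 18 bp
  [127,142): 15 bp
  [142,152): 10 bp
  [152,159): 7 bp
  [159,167): 8 bp
  [167,184): 17 bp
  [184,196): 12 bp
  [196,204): 8 bp
  [204,211): 7 bp

[6,6,7,7,7,7,8,8,8,8,10,10,12,12,12,14,15,17,18,19]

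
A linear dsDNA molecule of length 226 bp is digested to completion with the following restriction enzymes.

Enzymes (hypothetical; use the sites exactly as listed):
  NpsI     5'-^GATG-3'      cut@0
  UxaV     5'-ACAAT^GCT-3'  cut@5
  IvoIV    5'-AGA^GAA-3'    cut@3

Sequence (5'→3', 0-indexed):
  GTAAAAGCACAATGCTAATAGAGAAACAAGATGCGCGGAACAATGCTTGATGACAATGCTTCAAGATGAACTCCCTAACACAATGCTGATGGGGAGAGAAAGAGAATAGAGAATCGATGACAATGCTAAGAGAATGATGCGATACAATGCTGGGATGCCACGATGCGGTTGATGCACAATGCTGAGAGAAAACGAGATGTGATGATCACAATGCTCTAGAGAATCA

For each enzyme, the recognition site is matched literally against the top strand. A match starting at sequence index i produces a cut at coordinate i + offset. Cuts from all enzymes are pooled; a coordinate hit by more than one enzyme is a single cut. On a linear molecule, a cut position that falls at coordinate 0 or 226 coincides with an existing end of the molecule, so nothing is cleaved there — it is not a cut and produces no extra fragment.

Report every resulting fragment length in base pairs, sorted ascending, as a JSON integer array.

Scan for sites:
  NpsI (GATG, off=0): starts [29, 48, 64, 87, 115, 135, 153, 161, 170, 195, 200] → cuts [29, 48, 64, 87, 115, 135, 153, 161, 170, 195, 200]
  UxaV (ACAATGCT, off=5): starts [8, 39, 52, 79, 119, 143, 175, 207] → cuts [13, 44, 57, 84, 124, 148, 180, 212]
  IvoIV (AGAGAA, off=3): starts [19, 94, 100, 107, 128, 184, 217] → cuts [22, 97, 103, 110, 131, 187, 220]

All cut coordinates (distinct, sorted): [13, 22, 29, 44, 48, 57, 64, 84, 87, 97, 103, 110, 115, 124, 131, 135, 148, 153, 161, 170, 180, 187, 195, 200, 212, 220]

Fragment lengths:
  [0,13): 13 bp
  [13,22): 9 bp
  [22,29): 7 bp
  [29,44): 15 bp
  [44,48): 4 bp
  [48,57): 9 bp
  [57,64): 7 bp
  [64,84): 20 bp
  [84,87): 3 bp
  [87,97): 10 bp
  [97,103): 6 bp
  [103,110): 7 bp
  [110,115): 5 bp
  [115,124): 9 bp
  [124,131): 7 bp
  [131,135): 4 bp
  [135,148): 13 bp
  [148,153): 5 bp
  [153,161): 8 bp
  [161,170): 9 bp
  [170,180): 10 bp
  [180,187): 7 bp
  [187,195): 8 bp
  [195,200): 5 bp
  [200,212): 12 bp
  [212,220): 8 bp
  [220,226): 6 bp

[3,4,4,5,5,5,6,6,7,7,7,7,7,8,8,8,9,9,9,9,10,10,12,13,13,15,20]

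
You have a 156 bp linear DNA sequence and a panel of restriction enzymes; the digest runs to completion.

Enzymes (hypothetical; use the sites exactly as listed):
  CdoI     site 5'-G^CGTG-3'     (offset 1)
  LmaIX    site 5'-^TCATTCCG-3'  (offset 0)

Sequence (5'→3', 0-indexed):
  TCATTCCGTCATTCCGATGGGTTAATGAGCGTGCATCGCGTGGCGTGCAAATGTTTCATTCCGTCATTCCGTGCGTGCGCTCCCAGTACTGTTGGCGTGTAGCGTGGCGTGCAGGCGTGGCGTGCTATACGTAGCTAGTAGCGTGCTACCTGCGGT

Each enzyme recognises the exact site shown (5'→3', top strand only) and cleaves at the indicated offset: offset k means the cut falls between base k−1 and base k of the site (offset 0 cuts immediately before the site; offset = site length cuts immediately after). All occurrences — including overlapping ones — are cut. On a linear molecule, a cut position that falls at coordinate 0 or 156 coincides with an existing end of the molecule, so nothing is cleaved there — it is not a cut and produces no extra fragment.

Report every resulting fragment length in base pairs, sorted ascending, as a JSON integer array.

[5,5,5,7,8,8,8,9,10,12,15,21,21,22]

Per-enzyme occurrences:
  CdoI (GCGTG, off=1): starts [28, 37, 42, 72, 94, 101, 106, 114, 119, 140] → cuts [29, 38, 43, 73, 95, 102, 107, 115, 120, 141]
  LmaIX (TCATTCCG, off=0): starts [0, 8, 55, 63] → cuts [8, 55, 63] (position 0 is a terminus of the linear molecule — no cut)

All cut coordinates (distinct, sorted): [8, 29, 38, 43, 55, 63, 73, 95, 102, 107, 115, 120, 141]

Fragments:
  [0,8): 8 bp
  [8,29): 21 bp
  [29,38): 9 bp
  [38,43): 5 bp
  [43,55): 12 bp
  [55,63): 8 bp
  [63,73): 10 bp
  [73,95): 22 bp
  [95,102): 7 bp
  [102,107): 5 bp
  [107,115): 8 bp
  [115,120): 5 bp
  [120,141): 21 bp
  [141,156): 15 bp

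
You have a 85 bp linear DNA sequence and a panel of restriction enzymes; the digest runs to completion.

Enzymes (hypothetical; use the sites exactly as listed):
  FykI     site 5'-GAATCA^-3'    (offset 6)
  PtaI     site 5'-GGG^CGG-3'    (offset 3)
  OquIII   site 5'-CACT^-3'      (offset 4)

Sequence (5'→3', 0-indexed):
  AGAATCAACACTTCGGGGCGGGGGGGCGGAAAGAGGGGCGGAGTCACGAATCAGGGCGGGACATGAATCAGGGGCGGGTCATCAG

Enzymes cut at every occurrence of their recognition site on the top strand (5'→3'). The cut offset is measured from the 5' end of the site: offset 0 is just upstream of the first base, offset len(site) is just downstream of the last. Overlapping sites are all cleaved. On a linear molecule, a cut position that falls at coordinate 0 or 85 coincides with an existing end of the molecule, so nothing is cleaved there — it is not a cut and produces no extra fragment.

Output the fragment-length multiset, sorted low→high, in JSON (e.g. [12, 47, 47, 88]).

[3,4,5,6,7,8,11,12,14,15]

Site scan:
  FykI (GAATCA, off=6): starts [1, 47, 64] → cuts [7, 53, 70]
  PtaI (GGGCGG, off=3): starts [15, 23, 35, 53, 71] → cuts [18, 26, 38, 56, 74]
  OquIII (CACT, off=4): starts [8] → cuts [12]

All cut coordinates (distinct, sorted): [7, 12, 18, 26, 38, 53, 56, 70, 74]

Fragment lengths:
  [0,7): 7 bp
  [7,12): 5 bp
  [12,18): 6 bp
  [18,26): 8 bp
  [26,38): 12 bp
  [38,53): 15 bp
  [53,56): 3 bp
  [56,70): 14 bp
  [70,74): 4 bp
  [74,85): 11 bp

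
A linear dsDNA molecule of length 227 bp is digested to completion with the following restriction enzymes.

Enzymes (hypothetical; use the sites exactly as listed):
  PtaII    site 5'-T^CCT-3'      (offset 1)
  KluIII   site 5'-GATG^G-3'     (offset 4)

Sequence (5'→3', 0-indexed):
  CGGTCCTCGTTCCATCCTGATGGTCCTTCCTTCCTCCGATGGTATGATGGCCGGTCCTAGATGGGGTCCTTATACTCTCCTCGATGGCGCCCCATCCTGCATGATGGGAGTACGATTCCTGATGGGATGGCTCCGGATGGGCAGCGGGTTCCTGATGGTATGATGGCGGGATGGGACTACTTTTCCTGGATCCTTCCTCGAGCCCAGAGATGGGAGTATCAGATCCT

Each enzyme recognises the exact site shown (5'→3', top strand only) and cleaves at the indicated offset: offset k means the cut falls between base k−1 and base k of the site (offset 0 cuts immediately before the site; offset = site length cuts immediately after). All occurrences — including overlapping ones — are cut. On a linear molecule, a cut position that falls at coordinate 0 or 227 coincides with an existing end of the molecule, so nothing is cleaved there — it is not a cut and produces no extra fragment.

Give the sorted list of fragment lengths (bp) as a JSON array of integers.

Site scan:
  PtaII TCCT/1: at [3, 14, 23, 27, 31, 54, 66, 77, 94, 116, 149, 183, 190, 194, 223] ⇒ [4, 15, 24, 28, 32, 55, 67, 78, 95, 117, 150, 184, 191, 195, 224]
  KluIII GATGG/4: at [18, 37, 45, 59, 82, 102, 120, 125, 135, 153, 161, 169, 208] ⇒ [22, 41, 49, 63, 86, 106, 124, 129, 139, 157, 165, 173, 212]

Pooled cuts: [4, 15, 22, 24, 28, 32, 41, 49, 55, 63, 67, 78, 86, 95, 106, 117, 124, 129, 139, 150, 157, 165, 173, 184, 191, 195, 212, 224]

Fragment lengths:
  [0,4): 4 bp
  [4,15): 11 bp
  [15,22): 7 bp
  [22,24): 2 bp
  [24,28): 4 bp
  [28,32): 4 bp
  [32,41): 9 bp
  [41,49): 8 bp
  [49,55): 6 bp
  [55,63): 8 bp
  [63,67): 4 bp
  [67,78): 11 bp
  [78,86): 8 bp
  [86,95): 9 bp
  [95,106): 11 bp
  [106,117): 11 bp
  [117,124): 7 bp
  [124,129): 5 bp
  [129,139): 10 bp
  [139,150): 11 bp
  [150,157): 7 bp
  [157,165): 8 bp
  [165,173): 8 bp
  [173,184): 11 bp
  [184,191): 7 bp
  [191,195): 4 bp
  [195,212): 17 bp
  [212,224): 12 bp
  [224,227): 3 bp

[2,3,4,4,4,4,4,5,6,7,7,7,7,8,8,8,8,8,9,9,10,11,11,11,11,11,11,12,17]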